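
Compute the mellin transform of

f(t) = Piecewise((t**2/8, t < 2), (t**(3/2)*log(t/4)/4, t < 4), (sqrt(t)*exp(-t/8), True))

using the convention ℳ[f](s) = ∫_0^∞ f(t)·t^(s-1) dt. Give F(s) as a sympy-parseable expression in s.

invert the shared t-power to get t**(3/2)/8 on [0, 2); t*log(t/4)/4 on [2, 4); exp(-t/8) on [4, ∞)
back out the common scale on t: sqrt(2)*t**(3/2)/4 on [0, 1); t*log(t/2)/2 on [1, 2); exp(-t/4) on [2, ∞)
reversing the common scale on t: t**(3/2) on [0, 1/2); t*log(t) on [1/2, 1); exp(-t/2) on [1, ∞)
cuts at 2, 4: linearity sums the 3 kernel integrals
∫ over [0, 2) of t**2/8·t^(s-1) joins the sum
segment 2 to 4 holds t**(3/2)*log(t/4)/4; add its integral
[4, ∞) adds the kernel integral of sqrt(t)*exp(-t/8)

2**(s - 3/2)*(2**(s + 9/2)*(-s - 2) + 2**(2*s + 3)*(s + 2)*(8*s + (2*s + 1)**2 + 8)*uppergamma(s + 1/2, 1/2) + 8*s + 4*(s + 2)*(2*s + 1)*log(2) + 8*(s + 2)*log(2) + sqrt(2)*(8*s + (2*s + 1)**2 + 8) + 16)/((s + 2)*(8*s + (2*s + 1)**2 + 8))
  Re(s) > -2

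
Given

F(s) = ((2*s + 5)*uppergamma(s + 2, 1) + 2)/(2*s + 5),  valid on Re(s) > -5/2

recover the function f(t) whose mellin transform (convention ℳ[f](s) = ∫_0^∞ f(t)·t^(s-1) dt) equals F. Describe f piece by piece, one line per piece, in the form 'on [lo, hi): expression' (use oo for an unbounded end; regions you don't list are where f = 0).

on [0, 1): t**(5/2)
on [1, oo): t**2*exp(-t)

strip the shared t-power: sqrt(t) on [0, 1); exp(-t) on [1, ∞)
linearity at 1 turns ℳ[f](s) into 2 summed integrals
for t in [0, 1): the term is ∫ t**(5/2)·t^(s-1)
∫ over [1, ∞) of t**2*exp(-t)·t^(s-1) joins the sum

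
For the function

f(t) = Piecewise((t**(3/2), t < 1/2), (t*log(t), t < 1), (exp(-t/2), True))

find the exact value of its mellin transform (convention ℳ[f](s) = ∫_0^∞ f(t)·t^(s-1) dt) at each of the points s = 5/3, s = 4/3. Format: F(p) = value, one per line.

F(5/3) = 2**(1/3)*(-684*2**(2/3) + 171 + 192*sqrt(2) + 456*log(2) + 19456*2**(1/3)*uppergamma(5/3, 1/2))/9728
F(4/3) = 2**(2/3)*(-612*2**(1/3) + 153 + 147*sqrt(2) + 357*log(2) + 6664*2**(2/3)*uppergamma(4/3, 1/2))/6664

split f at 1/2, 1: ℳ[f](s) collects 3 kernel integrals
piece [0, 1/2): integrate t**(3/2) against the kernel
the [1/2, 1) slice contributes ∫ t*log(t)·t^(s-1) dt
for t in [1, ∞): the term is ∫ exp(-t/2)·t^(s-1)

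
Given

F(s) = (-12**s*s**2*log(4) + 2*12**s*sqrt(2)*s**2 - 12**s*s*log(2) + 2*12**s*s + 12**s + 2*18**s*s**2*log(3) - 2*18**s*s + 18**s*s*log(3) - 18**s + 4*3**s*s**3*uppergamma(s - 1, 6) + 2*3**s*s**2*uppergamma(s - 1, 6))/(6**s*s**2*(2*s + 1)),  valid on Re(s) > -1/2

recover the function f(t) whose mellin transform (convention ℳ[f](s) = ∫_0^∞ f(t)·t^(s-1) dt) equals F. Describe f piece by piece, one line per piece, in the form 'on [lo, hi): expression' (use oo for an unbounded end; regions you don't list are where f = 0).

undo the shared t-power: t**(3/2) on [0, 2); t*log(t) on [2, 3); exp(-2*t) on [3, ∞)
decompose at 2, 3; ℳ[f](s) sums the 3 pieces' integrals
on [0, 2): add ∫ sqrt(t)·t^(s-1) dt
over [2, 3), the kernel integral of log(t) enters the sum
∫ exp(-2*t)/t·t^(s-1) over [3, ∞)

on [0, 2): sqrt(t)
on [2, 3): log(t)
on [3, oo): exp(-2*t)/t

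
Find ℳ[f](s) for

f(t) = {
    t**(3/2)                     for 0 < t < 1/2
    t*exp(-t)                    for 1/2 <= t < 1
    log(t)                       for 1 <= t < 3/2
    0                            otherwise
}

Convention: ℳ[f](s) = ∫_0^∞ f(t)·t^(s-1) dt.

undo the shared t-power: sqrt(t) on [0, 1/2); exp(-t) on [1/2, 1); log(t)/t on [1, 3/2)
f breaks at 1/2, 1 into 3 integrals to sum
segment 0 to 1/2 holds t**(3/2); add its integral
on [1/2, 1) integrate f = t*exp(-t) against the kernel
∫ log(t)·t^(s-1) over [1, 3/2)

(4*2**s*s**3*uppergamma(s + 1, 1/2) - 4*2**s*s**3*uppergamma(s + 1, 1) + 6*2**s*s**2*uppergamma(s + 1, 1/2) - 6*2**s*s**2*uppergamma(s + 1, 1) + 4*2**s*s + 6*2**s + 3**s*s**2*(-4*log(2) + 4*log(3)) - 4*3**s*s + 3**s*s*(-6*log(2) + 6*log(3)) - 6*3**s + sqrt(2)*s**2)/(2*2**s*s**2*(2*s + 3))
  Re(s) > -3/2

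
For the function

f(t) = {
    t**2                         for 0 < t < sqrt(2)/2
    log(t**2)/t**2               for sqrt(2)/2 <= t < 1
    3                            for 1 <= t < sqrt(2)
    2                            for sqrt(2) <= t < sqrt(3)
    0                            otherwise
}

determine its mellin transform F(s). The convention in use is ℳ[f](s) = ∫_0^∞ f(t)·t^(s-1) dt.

(sqrt(2)/2)**s*(-4*2**(s/2)*s*(s + 2) - 6*2**(s/2)*(s + 2)*(s**2 - 4*s + 4) + 2*2**s*(s + 2)*(s**2 - 4*s + 4) + 4*6**(s/2)*(s + 2)*(s**2 - 4*s + 4) + 4*s**2*(s + 2)*log(2) - 8*s*(s + 2)*log(2) + 8*s*(s + 2) + s*(s**2 - 4*s + 4))/(2*s*(s + 2)*(s**2 - 4*s + 4))
  Re(s) > -2

remove the power substitution first: t on [0, 1/2); log(t)/t on [1/2, 1); 3 on [1, 2); …
decompose at sqrt(2)/2, 1, sqrt(2); ℳ[f](s) sums the 4 pieces' integrals
on [0, sqrt(2)/2): add ∫ t**2·t^(s-1) dt
segment [sqrt(2)/2, 1) carries log(t**2)/t**2; integrate it
the [1, sqrt(2)) slice contributes ∫ 3·t^(s-1) dt
the [sqrt(2), sqrt(3)) slice contributes ∫ 2·t^(s-1) dt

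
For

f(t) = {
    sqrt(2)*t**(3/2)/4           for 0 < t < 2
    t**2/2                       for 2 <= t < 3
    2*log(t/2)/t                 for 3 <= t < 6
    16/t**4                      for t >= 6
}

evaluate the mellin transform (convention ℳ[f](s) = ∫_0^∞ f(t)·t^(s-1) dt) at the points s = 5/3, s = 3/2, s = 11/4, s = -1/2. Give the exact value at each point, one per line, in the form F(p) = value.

undo the common scale on t: t**(3/2) on [0, 1); 2*t**2 on [1, 3/2); log(t)/t on [3/2, 3); …
the 4 pieces separated at 2, 3, 6 each add one integral
∫ sqrt(2)*t**(3/2)/4·t^(s-1) over [0, 2)
on [2, 3) integrate f = t**2/2 against the kernel
for t in [3, 6): the term is ∫ 2*log(t/2)/t·t^(s-1)
segment [6, ∞) carries 16/t**4; integrate it

F(5/3) = -563*6**(2/3)/126 - 96*2**(2/3)/209 + log(2**(3*3**(2/3))*3**(-3*3**(2/3) + 3*6**(2/3))) + 90*3**(2/3)/11
F(3/2) = -1076*sqrt(6)/135 - 10*sqrt(2)/21 + log(2**(4*sqrt(3))*3**(-4*sqrt(3) + 4*sqrt(6))) + 83*sqrt(3)/7
F(11/4) = -7856*6**(3/4)/2205 - 24*3**(3/4)*log(3)/7 - 240*2**(3/4)/323 + 24*3**(3/4)*log(2)/7 + 9762*3**(3/4)/931 + 48*6**(3/4)*log(3)/7
F(-1/2) = -sqrt(2)/6 - 4*sqrt(3)*log(2)/27 - sqrt(6)*log(3)/27 - 53*sqrt(6)/2187 + 4*sqrt(3)*log(3)/27 + 89*sqrt(3)/81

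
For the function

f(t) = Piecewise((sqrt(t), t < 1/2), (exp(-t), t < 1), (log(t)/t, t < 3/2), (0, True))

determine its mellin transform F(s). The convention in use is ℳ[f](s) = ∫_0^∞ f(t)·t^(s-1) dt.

summing 3 kernel integrals split by 1/2, 1 yields ℳ[f](s)
on [0, 1/2): add ∫ sqrt(t)·t^(s-1) dt
between 1/2 and 1 the integrand is exp(-t)·t^(s-1)
[1, 3/2) adds the kernel integral of log(t)/t

(3*2**s*(2*s + 1)*(s**2 - 2*s + 1)*uppergamma(s, 1/2) - 3*2**s*(2*s + 1)*(s**2 - 2*s + 1)*uppergamma(s, 1) + 3*2**s*(2*s + 1) + 3**s*s*(2*s + 1)*(-2*log(2) + 2*log(3)) - 2*3**s*(2*s + 1) + 3**s*(2*s + 1)*(-2*log(3) + 2*log(2)) + 3*sqrt(2)*(s**2 - 2*s + 1))/(3*2**s*(2*s + 1)*(s**2 - 2*s + 1))
  Re(s) > -1/2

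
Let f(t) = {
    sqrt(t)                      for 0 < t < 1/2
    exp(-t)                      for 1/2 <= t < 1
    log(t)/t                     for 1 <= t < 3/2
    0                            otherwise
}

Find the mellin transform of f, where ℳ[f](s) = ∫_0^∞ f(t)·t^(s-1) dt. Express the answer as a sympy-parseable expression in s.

cuts at 1/2, 1: linearity sums the 3 kernel integrals
∫ sqrt(t)·t^(s-1) over [0, 1/2)
the [1/2, 1) slice contributes ∫ exp(-t)·t^(s-1) dt
between 1 and 3/2 the integrand is log(t)/t·t^(s-1)

(3*2**s*(2*s + 1)*(s**2 - 2*s + 1)*uppergamma(s, 1/2) - 3*2**s*(2*s + 1)*(s**2 - 2*s + 1)*uppergamma(s, 1) + 3*2**s*(2*s + 1) + 3**s*s*(2*s + 1)*(-2*log(2) + 2*log(3)) - 2*3**s*(2*s + 1) + 3**s*(2*s + 1)*(-2*log(3) + 2*log(2)) + 3*sqrt(2)*(s**2 - 2*s + 1))/(3*2**s*(2*s + 1)*(s**2 - 2*s + 1))
  Re(s) > -1/2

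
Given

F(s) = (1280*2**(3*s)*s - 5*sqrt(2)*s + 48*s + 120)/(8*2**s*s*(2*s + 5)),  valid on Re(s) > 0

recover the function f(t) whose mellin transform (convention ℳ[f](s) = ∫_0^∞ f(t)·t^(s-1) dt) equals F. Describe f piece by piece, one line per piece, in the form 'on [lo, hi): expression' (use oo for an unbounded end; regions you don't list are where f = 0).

on [0, 1/2): 3
on [1/2, 4): 5*t**(5/2)/2

treat the 2 regions marked off by 1/2 separately and sum
segment 0 to 1/2 holds 3; add its integral
[1/2, 4) adds the kernel integral of 5*t**(5/2)/2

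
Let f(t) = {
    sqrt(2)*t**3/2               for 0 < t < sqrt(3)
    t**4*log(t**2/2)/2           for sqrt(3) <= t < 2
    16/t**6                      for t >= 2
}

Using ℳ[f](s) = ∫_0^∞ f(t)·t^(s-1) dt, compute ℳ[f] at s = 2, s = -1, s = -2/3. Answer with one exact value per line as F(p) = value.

remove the shared t-power first: sqrt(2)*t/2 on [0, sqrt(3)); t**2*log(t**2/2)/2 on [sqrt(3), 2); 16/t**8 on [2, ∞)
back out the power substitution: sqrt(2)*sqrt(t)/2 on [0, 3); t*log(t/2)/2 on [3, 4); 16/t**4 on [4, ∞)
strip the common scale on t: sqrt(t) on [0, 3/2); t*log(t) on [3/2, 2); t**(-4) on [2, ∞)
f breaks at sqrt(3), 2 into 3 integrals to sum
∫ sqrt(2)*t**3/2·t^(s-1) over [0, sqrt(3))
on [sqrt(3), 2) integrate f = t**4*log(t**2/2)/2 against the kernel
piece [2, ∞): integrate 16/t**6 against the kernel

F(2) = -9*log(3)/4 - 7/9 + 9*sqrt(6)/10 + 91*log(2)/12
F(-1) = -sqrt(3)*log(3)/2 - 439/504 + sqrt(3)/3 + sqrt(3)*log(2)/2 + 4*log(2)/3 + 3*sqrt(2)/4
F(-2/3) = -9*3**(2/3)*log(3)/20 - 561*2**(1/3)/800 + 27*3**(2/3)/100 + 9*3**(2/3)*log(2)/20 + 6*2**(1/3)*log(2)/5 + 9*sqrt(2)*3**(1/6)/14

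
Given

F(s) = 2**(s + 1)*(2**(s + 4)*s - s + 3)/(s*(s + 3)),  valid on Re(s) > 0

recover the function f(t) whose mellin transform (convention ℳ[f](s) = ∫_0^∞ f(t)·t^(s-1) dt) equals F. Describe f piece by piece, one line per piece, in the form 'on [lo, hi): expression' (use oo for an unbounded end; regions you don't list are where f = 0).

breakpoints 2: one integral from each of the 2 segments
on [0, 2): add ∫ 2·t^(s-1) dt
over [2, 4), the kernel integral of t**3/2 enters the sum

on [0, 2): 2
on [2, 4): t**3/2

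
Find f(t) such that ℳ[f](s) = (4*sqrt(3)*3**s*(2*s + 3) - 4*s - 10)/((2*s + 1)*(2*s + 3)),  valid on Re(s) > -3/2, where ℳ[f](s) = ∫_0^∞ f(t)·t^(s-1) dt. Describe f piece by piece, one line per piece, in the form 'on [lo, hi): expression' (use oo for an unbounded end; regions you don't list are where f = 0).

on [0, 1): t**(3/2)
on [1, 3): 2*sqrt(t)

integrate the 2 segments split at 1, then add the results
over [0, 1), the kernel integral of t**(3/2) enters the sum
on [1, 3) integrate f = 2*sqrt(t) against the kernel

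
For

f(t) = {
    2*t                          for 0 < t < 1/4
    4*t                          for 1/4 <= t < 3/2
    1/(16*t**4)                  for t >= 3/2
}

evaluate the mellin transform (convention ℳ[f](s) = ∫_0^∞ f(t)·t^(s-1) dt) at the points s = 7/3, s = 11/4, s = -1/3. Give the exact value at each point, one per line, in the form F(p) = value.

F(7/3) = 2**(1/3)*(-9 + 3904*6**(1/3))/1920
F(11/4) = sqrt(2)*(-3 + 1304*6**(3/4))/1440
F(-1/3) = 2**(2/3)*(-3159 + 6320*6**(2/3))/4212

back out the common scale on t: t on [0, 1/2); 2*t on [1/2, 3); t**(-4) on [3, ∞)
split f at 1/4, 3/2: ℳ[f](s) collects 3 kernel integrals
over [0, 1/4), the kernel integral of 2*t enters the sum
segment [1/4, 3/2) carries 4*t; integrate it
the [3/2, ∞) slice contributes ∫ 1/(16*t**4)·t^(s-1) dt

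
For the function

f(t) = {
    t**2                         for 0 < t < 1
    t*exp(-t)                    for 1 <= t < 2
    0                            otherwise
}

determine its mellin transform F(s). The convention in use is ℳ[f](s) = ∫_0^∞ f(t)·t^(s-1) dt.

((s + 2)*uppergamma(s + 1, 1) - (s + 2)*uppergamma(s + 1, 2) + 1)/(s + 2)
  Re(s) > -2

undo the shared t-power: t on [0, 1); exp(-t) on [1, 2)
cuts at 1: linearity sums the 2 kernel integrals
[0, 1) adds the kernel integral of t**2
on [1, 2) integrate f = t*exp(-t) against the kernel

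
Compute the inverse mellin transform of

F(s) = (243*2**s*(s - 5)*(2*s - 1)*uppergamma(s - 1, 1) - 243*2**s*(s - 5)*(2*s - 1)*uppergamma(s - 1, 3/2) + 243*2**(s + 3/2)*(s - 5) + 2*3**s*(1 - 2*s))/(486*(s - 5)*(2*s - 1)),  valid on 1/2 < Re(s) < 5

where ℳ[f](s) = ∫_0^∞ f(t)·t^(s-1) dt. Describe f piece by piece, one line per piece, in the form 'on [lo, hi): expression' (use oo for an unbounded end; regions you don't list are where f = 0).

remove the shared t-power first: sqrt(t) on [0, 2); exp(-t/2) on [2, 3); t**(-4) on [3, ∞)
treat the 3 regions marked off by 2, 3 separately and sum
the [0, 2) slice contributes ∫ 1/sqrt(t)·t^(s-1) dt
piece [2, 3): integrate exp(-t/2)/t against the kernel
for t in [3, ∞): the term is ∫ t**(-5)·t^(s-1)

on [0, 2): 1/sqrt(t)
on [2, 3): exp(-t/2)/t
on [3, oo): t**(-5)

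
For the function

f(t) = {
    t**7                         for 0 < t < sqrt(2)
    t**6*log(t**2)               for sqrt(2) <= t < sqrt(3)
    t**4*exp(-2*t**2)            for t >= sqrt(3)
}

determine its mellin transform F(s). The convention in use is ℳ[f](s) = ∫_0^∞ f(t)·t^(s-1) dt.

undo the power substitution: t**(7/2) on [0, 2); t**3*log(t) on [2, 3); t**2*exp(-2*t) on [3, ∞)
remove the shared t-power first: t**(3/2) on [0, 2); t*log(t) on [2, 3); exp(-2*t) on [3, ∞)
cuts at sqrt(2), sqrt(3): linearity sums the 3 kernel integrals
on [0, sqrt(2)) integrate f = t**7 against the kernel
∫ t**6*log(t**2)·t^(s-1) over [sqrt(2), sqrt(3))
the [sqrt(3), ∞) slice contributes ∫ t**4*exp(-2*t**2)·t^(s-1) dt

6**(-s/2 - 2)*(-2*12**(s/2 + 2)*(s/2 + 2)*(s + 7)*log(2) - 2*12**(s/2 + 2)*(s + 7)*log(2) + 2*12**(s/2 + 2)*(s + 7) + 4*12**(s/2 + 2)*sqrt(2)*(s + (s/2 + 2)**2 + 5) + 3*18**(s/2 + 2)*(s/2 + 2)*(s + 7)*log(3) - 3*18**(s/2 + 2)*(s + 7) + 3*18**(s/2 + 2)*(s + 7)*log(3) + 3**(s/2 + 2)*(s + 7)*(s + (s/2 + 2)**2 + 5)*uppergamma(s/2 + 2, 6))/(2*(s + 7)*(s + (s/2 + 2)**2 + 5))
  Re(s) > -7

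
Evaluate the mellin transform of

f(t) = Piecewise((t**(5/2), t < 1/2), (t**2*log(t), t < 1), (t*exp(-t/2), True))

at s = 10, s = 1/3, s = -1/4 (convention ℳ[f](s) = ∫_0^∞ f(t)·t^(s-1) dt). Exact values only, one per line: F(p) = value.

F(10) = -455/65536 + sqrt(2)/102400 + log(2)/49152 + 12252937722*exp(-1/2)
F(1/3) = 2**(2/3)*(-612*2**(1/3) + 153 + 147*sqrt(2) + 357*log(2) + 6664*2**(2/3)*uppergamma(4/3, 1/2))/6664
F(-1/4) = 2**(1/4)*(-144*2**(3/4) + 49*sqrt(2) + 72 + 126*log(2) + 882*sqrt(2)*uppergamma(3/4, 1/2))/882

remove the shared t-power first: sqrt(t) on [0, 1/2); log(t) on [1/2, 1); exp(-t/2)/t on [1, ∞)
strip the shared t-power: t**(3/2) on [0, 1/2); t*log(t) on [1/2, 1); exp(-t/2) on [1, ∞)
along the cuts 1/2, 1, ℳ[f](s) splits into 3 integrals
∫ t**(5/2)·t^(s-1) over [0, 1/2)
between 1/2 and 1 the integrand is t**2*log(t)·t^(s-1)
segment [1, ∞) carries t*exp(-t/2); integrate it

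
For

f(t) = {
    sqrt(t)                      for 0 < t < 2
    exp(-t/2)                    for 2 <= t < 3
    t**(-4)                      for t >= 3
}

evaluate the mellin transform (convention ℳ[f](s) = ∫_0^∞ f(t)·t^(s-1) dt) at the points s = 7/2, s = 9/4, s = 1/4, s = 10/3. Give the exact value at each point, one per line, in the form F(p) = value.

F(7/2) = -78*sqrt(3)*exp(-3/2) - 15*sqrt(2)*sqrt(pi)*erfc(sqrt(6)/2) + 2*sqrt(3)/3 + 4 + 15*sqrt(2)*sqrt(pi)*erfc(1) + 58*sqrt(2)*exp(-1)
F(9/4) = -4*2**(1/4)*uppergamma(9/4, 3/2) + 4*3**(1/4)/63 + 16*2**(3/4)/11 + 4*2**(1/4)*uppergamma(9/4, 1)
F(1/4) = -2**(1/4)*uppergamma(1/4, 3/2) + 4*3**(1/4)/1215 + 2**(1/4)*uppergamma(1/4, 1) + 4*2**(3/4)/3
F(10/3) = -8*2**(1/3)*uppergamma(10/3, 3/2) + 3**(1/3)/2 + 48*2**(5/6)/23 + 8*2**(1/3)*uppergamma(10/3, 1)

treat the 3 regions marked off by 2, 3 separately and sum
piece [0, 2): integrate sqrt(t) against the kernel
for t in [2, 3): the term is ∫ exp(-t/2)·t^(s-1)
∫ t**(-4)·t^(s-1) over [3, ∞)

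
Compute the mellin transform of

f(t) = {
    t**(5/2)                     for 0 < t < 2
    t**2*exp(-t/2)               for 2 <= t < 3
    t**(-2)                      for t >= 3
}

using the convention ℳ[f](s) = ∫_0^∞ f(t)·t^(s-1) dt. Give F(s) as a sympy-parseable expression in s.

undo the shared t-power: t**(3/2) on [0, 2); t*exp(-t/2) on [2, 3); t**(-3) on [3, ∞)
strip the shared t-power: sqrt(t) on [0, 2); exp(-t/2) on [2, 3); t**(-4) on [3, ∞)
integrate the 3 segments split at 2, 3, then add the results
piece [0, 2): integrate t**(5/2) against the kernel
on [2, 3) integrate f = t**2*exp(-t/2) against the kernel
segment 3 to ∞ holds t**(-2); add its integral

(36*2**s*(s - 2)*(2*s + 5)*uppergamma(s + 2, 1) - 36*2**s*(s - 2)*(2*s + 5)*uppergamma(s + 2, 3/2) + 72*2**(s + 1/2)*(s - 2) - 3**s*(2*s + 5))/(9*(s - 2)*(2*s + 5))
  -5/2 < Re(s) < 2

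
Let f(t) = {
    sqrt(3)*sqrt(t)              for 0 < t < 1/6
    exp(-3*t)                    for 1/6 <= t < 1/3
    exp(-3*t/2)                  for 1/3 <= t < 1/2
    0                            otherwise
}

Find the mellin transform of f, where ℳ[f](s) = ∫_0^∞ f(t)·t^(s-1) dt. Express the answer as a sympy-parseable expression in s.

invert the common scale on t to get sqrt(t) on [0, 1/2); exp(-t) on [1/2, 1); exp(-t/2) on [1, 3/2)
f breaks at 1/6, 1/3 into 3 integrals to sum
the [0, 1/6) slice contributes ∫ sqrt(3)*sqrt(t)·t^(s-1) dt
segment [1/6, 1/3) carries exp(-3*t); integrate it
between 1/3 and 1/2 the integrand is exp(-3*t/2)·t^(s-1)

(2**s*(2*s + 1)*uppergamma(s, 1/2) - 2**s*(2*s + 1)*uppergamma(s, 1) + 4**s*(2*s + 1)*uppergamma(s, 1/2) - 4**s*(2*s + 1)*uppergamma(s, 3/4) + sqrt(2))/(6**s*(2*s + 1))
  Re(s) > -1/2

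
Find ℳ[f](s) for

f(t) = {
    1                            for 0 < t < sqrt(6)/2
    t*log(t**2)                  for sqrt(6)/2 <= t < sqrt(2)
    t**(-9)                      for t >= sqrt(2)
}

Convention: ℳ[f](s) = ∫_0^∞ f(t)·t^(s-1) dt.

2**(1/2 - s/2)*(32*2**(s - 1)*s*(s/2 - 9/2)*(s/2 - 1/2)*log(2) - 32*2**(s - 1)*s*(s/2 - 9/2) + 32*2**(s - 1)*s*(s/2 - 9/2)*log(2) - 2**(s - 1)*s*(s + (s/2 - 1/2)**2) - 24*3**(s/2 - 1/2)*s*(s/2 - 9/2)*(s/2 - 1/2)*log(3) + 24*3**(s/2 - 1/2)*s*(s/2 - 9/2)*(s/2 - 1/2)*log(2) - 24*3**(s/2 - 1/2)*s*(s/2 - 9/2)*log(3) + 24*3**(s/2 - 1/2)*s*(s/2 - 9/2)*log(2) + 24*3**(s/2 - 1/2)*s*(s/2 - 9/2) + 16*3**(s/2 - 1/2)*sqrt(6)*(s/2 - 9/2)*(s + (s/2 - 1/2)**2))/(32*s*(s/2 - 9/2)*(s + (s/2 - 1/2)**2))
  0 < Re(s) < 9

the shared t-power comes off first: 1/t on [0, sqrt(6)/2); log(t**2) on [sqrt(6)/2, sqrt(2)); t**(-10) on [sqrt(2), ∞)
reversing the power substitution: 1/sqrt(t) on [0, 3/2); log(t) on [3/2, 2); t**(-5) on [2, ∞)
back out the shared t-power: sqrt(t) on [0, 3/2); t*log(t) on [3/2, 2); t**(-4) on [2, ∞)
breakpoints sqrt(6)/2, sqrt(2): one integral from each of the 3 segments
∫ over [0, sqrt(6)/2) of 1·t^(s-1) joins the sum
for t in [sqrt(6)/2, sqrt(2)): the term is ∫ t*log(t**2)·t^(s-1)
piece [sqrt(2), ∞): integrate t**(-9) against the kernel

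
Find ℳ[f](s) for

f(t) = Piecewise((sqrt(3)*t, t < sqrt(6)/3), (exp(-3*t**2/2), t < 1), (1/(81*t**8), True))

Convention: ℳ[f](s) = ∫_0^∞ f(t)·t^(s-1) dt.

remove the power substitution first: sqrt(3)*sqrt(t) on [0, 2/3); exp(-3*t/2) on [2/3, 1); 1/(81*t**4) on [1, ∞)
the common scale on t comes off first: sqrt(t) on [0, 2); exp(-t/2) on [2, 3); t**(-4) on [3, ∞)
summing 3 kernel integrals split by sqrt(6)/3, 1 yields ℳ[f](s)
on [0, sqrt(6)/3): add ∫ sqrt(3)*t·t^(s-1) dt
∫ exp(-3*t**2/2)·t^(s-1) over [sqrt(6)/3, 1)
on [1, ∞) integrate f = 1/(81*t**8) against the kernel

(sqrt(3)/3)**s*(81*2**(s/2)*(s - 8)*(s + 1)*uppergamma(s/2, 1) - 81*2**(s/2)*(s - 8)*(s + 1)*uppergamma(s/2, 3/2) + 162*2**(s/2 + 1/2)*(s - 8) - 2*3**(s/2)*(s + 1))/(162*(s - 8)*(s + 1))
  -1 < Re(s) < 8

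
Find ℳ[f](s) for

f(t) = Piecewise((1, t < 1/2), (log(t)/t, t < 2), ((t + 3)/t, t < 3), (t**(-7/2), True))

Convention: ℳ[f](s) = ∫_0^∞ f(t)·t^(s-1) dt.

remove the shared t-power first: t on [0, 1/2); log(t) on [1/2, 2); t + 3 on [2, 3); …
f breaks at 1/2, 2, 3 into 4 integrals to sum
piece [0, 1/2): integrate 1 against the kernel
over [1/2, 2), the kernel integral of log(t)/t enters the sum
on [2, 3): add ∫ (t + 3)/t·t^(s-1) dt
for t in [3, ∞): the term is ∫ t**(-7/2)·t^(s-1)

2**(1 - s)*(54*2**(2*s - 2)*s*(s - 1)*(2*s - 7)*log(2) - 54*2**(2*s - 2)*s*(2*s - 7) - 270*2**(2*s - 2)*(s - 1)**2*(2*s - 7) - 162*2**(2*s - 2)*(s - 1)*(2*s - 7) - 4*sqrt(3)*6**(s - 1)*s*(s - 1)**2 + 324*6**(s - 1)*(s - 1)**2*(2*s - 7) + 162*6**(s - 1)*(s - 1)*(2*s - 7) + 54*s*(s - 1)*(2*s - 7)*log(2) + 54*s*(2*s - 7) + 27*(s - 1)**2*(2*s - 7))/(54*s*(s - 1)**2*(2*s - 7))
  0 < Re(s) < 7/2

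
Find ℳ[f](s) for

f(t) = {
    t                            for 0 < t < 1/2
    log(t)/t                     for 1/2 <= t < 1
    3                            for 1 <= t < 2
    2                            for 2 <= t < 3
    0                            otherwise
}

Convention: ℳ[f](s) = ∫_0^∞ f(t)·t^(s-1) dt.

(2*2**(2*s)*(s + 1)*(s**2 - 2*s + 1) - 2*2**s*s*(s + 1) - 6*2**s*(s + 1)*(s**2 - 2*s + 1) + 4*6**s*(s + 1)*(s**2 - 2*s + 1) + 4*s**2*(s + 1)*log(2) - 4*s*(s + 1)*log(2) + 4*s*(s + 1) + s*(s**2 - 2*s + 1))/(2*2**s*s*(s + 1)*(s**2 - 2*s + 1))
  Re(s) > -1

breakpoints 1/2, 1, 2: one integral from each of the 4 segments
segment 0 to 1/2 holds t; add its integral
segment 1/2 to 1 holds log(t)/t; add its integral
segment [1, 2) carries 3; integrate it
on [2, 3) integrate f = 2 against the kernel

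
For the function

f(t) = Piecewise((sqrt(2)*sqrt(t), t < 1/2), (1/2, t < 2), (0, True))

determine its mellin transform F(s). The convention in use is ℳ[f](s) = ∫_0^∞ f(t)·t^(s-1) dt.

(4**s*(2*s + 1) + 2*s - 1)/(2*2**s*s*(2*s + 1))
  Re(s) > -1/2

reversing the common scale on t: sqrt(t) on [0, 1); 1/2 on [1, 4)
reversing the power substitution: t on [0, 1); 1/2 on [1, 2)
f breaks at 1/2 into 2 integrals to sum
between 0 and 1/2 the integrand is sqrt(2)*sqrt(t)·t^(s-1)
on [1/2, 2) integrate f = 1/2 against the kernel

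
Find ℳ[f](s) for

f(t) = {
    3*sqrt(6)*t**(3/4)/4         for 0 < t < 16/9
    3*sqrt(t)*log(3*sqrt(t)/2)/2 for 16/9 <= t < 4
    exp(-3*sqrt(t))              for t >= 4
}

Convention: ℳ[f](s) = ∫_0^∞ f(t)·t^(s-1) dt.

2*(-4*144**s*s*(4*s + 3)*log(2) - 2*144**s*(4*s + 3)*log(2) + 2*144**s*(4*s + 3) + 4*144**s*sqrt(2)*(4*s**2 + 4*s + 1) + 6*324**s*s*(4*s + 3)*log(3) - 3*324**s*(4*s + 3) + 3*324**s*(4*s + 3)*log(3) + 9**s*(4*s + 3)*(4*s**2 + 4*s + 1)*uppergamma(2*s, 6))/(81**s*(4*s + 3)*(4*s**2 + 4*s + 1))
  Re(s) > -3/4

reversing the power substitution: 3*sqrt(6)*t**(3/2)/4 on [0, 4/3); 3*t*log(3*t/2)/2 on [4/3, 2); exp(-3*t) on [2, ∞)
peel off the common scale on t: t**(3/2) on [0, 2); t*log(t) on [2, 3); exp(-2*t) on [3, ∞)
the 3 pieces separated at 16/9, 4 each add one integral
over [0, 16/9), the kernel integral of 3*sqrt(6)*t**(3/4)/4 enters the sum
on [16/9, 4): add ∫ 3*sqrt(t)*log(3*sqrt(t)/2)/2·t^(s-1) dt
segment [4, ∞) carries exp(-3*sqrt(t)); integrate it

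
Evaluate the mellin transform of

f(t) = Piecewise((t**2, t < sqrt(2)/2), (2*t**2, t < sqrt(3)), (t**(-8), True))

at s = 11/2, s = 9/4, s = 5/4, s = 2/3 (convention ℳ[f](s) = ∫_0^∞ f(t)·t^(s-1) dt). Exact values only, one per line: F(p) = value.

invert the power substitution to get t on [0, 1/2); 2*t on [1/2, 3); t**(-4) on [3, ∞)
linearity at sqrt(2)/2, sqrt(3) turns ℳ[f](s) into 3 summed integrals
between 0 and sqrt(2)/2 the integrand is t**2·t^(s-1)
between sqrt(2)/2 and sqrt(3) the integrand is 2*t**2·t^(s-1)
for t in [sqrt(3), ∞): the term is ∫ t**(-8)·t^(s-1)

F(11/2) = 2**(1/4)*(-3 + 1304*6**(3/4))/360
F(9/4) = 2**(7/8)*(-621 + 44780*6**(1/8))/21114
F(5/4) = 2**(3/8)*(-2187 + 26270*6**(5/8))/28431
F(2/3) = 2**(2/3)*(-891 + 10700*6**(1/3))/9504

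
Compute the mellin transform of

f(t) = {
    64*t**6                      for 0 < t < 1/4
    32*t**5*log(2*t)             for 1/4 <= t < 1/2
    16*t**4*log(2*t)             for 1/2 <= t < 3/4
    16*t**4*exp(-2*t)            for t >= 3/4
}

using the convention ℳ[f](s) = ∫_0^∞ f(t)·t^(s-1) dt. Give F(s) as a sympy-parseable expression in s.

undo the common scale on t: t**6 on [0, 1/2); t**5*log(t) on [1/2, 1); t**4*log(t) on [1, 3/2); …
peel off the shared t-power: t**4 on [0, 1/2); t**3*log(t) on [1/2, 1); t**2*log(t) on [1, 3/2); …
strip the shared t-power: t**2 on [0, 1/2); t*log(t) on [1/2, 1); log(t) on [1, 3/2); …
linearity at 1/4, 1/2, 3/4 turns ℳ[f](s) into 4 summed integrals
over [0, 1/4), the kernel integral of 64*t**6 enters the sum
between 1/4 and 1/2 the integrand is 32*t**5*log(2*t)·t^(s-1)
segment [1/2, 3/4) carries 16*t**4*log(2*t); integrate it
[3/4, ∞) adds the kernel integral of 16*t**4*exp(-2*t)

2**(-s - 4)*(4*2**(s + 4)*(s + 4)**2*(s + 6)*(2*s + (s + 4)**2 + 9)*uppergamma(s + 4, 3/2) - 4*2**(s + 4)*(s + 4)**2*(s + 6) + 4*2**(s + 4)*(s + 6)*(2*s + (s + 4)**2 + 9) - 4*3**(s + 4)*(s + 4)*(s + 6)*(2*s + (s + 4)**2 + 9)*log(2) + 4*3**(s + 4)*(s + 4)*(s + 6)*(2*s + (s + 4)**2 + 9)*log(3) - 4*3**(s + 4)*(s + 6)*(2*s + (s + 4)**2 + 9) + 2*(s + 4)**3*(s + 6)*log(2) + 2*(s + 4)**2*(s + 6)*log(2) + 2*(s + 4)**2*(s + 6) + (s + 4)**2*(2*s + (s + 4)**2 + 9))/(4*2**s*(s + 4)**2*(s + 6)*(2*s + (s + 4)**2 + 9))
  Re(s) > -6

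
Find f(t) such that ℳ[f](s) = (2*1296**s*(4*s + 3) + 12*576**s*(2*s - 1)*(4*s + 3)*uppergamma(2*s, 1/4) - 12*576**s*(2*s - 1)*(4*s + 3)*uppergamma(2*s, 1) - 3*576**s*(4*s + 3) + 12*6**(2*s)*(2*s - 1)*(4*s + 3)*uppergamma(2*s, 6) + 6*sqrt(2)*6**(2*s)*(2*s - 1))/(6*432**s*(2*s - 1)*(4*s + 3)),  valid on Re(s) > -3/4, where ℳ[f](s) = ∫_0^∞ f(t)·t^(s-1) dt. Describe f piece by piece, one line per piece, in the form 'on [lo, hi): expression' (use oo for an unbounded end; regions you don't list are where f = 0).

on [0, 1/12): 3**(3/4)*t**(3/4)
on [1/12, 4/3): exp(-sqrt(3)*sqrt(t)/2)
on [4/3, 3): sqrt(3)/(6*sqrt(t))
on [3, oo): exp(-2*sqrt(3)*sqrt(t))

invert the common scale on t to get t**(3/4) on [0, 1/4); exp(-sqrt(t)/2) on [1/4, 4); 1/(2*sqrt(t)) on [4, 9); …
invert the power substitution to get t**(3/2) on [0, 1/2); exp(-t/2) on [1/2, 2); 1/(2*t) on [2, 3); …
summing 4 kernel integrals split by 1/12, 4/3, 3 yields ℳ[f](s)
between 0 and 1/12 the integrand is 3**(3/4)*t**(3/4)·t^(s-1)
over [1/12, 4/3), the kernel integral of exp(-sqrt(3)*sqrt(t)/2) enters the sum
the [4/3, 3) slice contributes ∫ sqrt(3)/(6*sqrt(t))·t^(s-1) dt
∫ over [3, ∞) of exp(-2*sqrt(3)*sqrt(t))·t^(s-1) joins the sum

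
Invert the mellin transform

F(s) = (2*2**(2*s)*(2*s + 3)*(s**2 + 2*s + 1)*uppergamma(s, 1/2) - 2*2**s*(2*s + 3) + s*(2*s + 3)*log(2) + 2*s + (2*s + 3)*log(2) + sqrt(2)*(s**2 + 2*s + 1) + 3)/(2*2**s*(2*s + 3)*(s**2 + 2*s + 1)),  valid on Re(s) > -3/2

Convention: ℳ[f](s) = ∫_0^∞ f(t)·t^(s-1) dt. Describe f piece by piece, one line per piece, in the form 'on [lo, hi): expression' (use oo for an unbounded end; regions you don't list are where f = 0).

on [0, 1/2): t**(3/2)
on [1/2, 1): t*log(t)
on [1, oo): exp(-t/2)

f breaks at 1/2, 1 into 3 integrals to sum
segment 0 to 1/2 holds t**(3/2); add its integral
over [1/2, 1), the kernel integral of t*log(t) enters the sum
the [1, ∞) slice contributes ∫ exp(-t/2)·t^(s-1) dt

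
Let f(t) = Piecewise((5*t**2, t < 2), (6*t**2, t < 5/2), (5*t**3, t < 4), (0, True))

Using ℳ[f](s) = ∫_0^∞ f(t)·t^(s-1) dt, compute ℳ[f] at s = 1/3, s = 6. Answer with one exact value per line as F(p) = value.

split f at 2, 5/2: ℳ[f](s) collects 3 kernel integrals
∫ over [0, 2) of 5*t**2·t^(s-1) joins the sum
∫ over [2, 5/2) of 6*t**2·t^(s-1) joins the sum
∫ 5*t**3·t^(s-1) over [5/2, 4)

F(1/3) = -825*20**(1/3)/224 - 12*2**(1/3)/7 + 96*2**(2/3)
F(6) = 148099777/1024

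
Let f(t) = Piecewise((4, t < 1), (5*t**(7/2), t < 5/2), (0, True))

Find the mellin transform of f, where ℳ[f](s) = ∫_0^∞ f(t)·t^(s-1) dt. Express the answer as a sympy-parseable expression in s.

integrate the 2 segments split at 1, then add the results
on [0, 1): add ∫ 4·t^(s-1) dt
segment [1, 5/2) carries 5*t**(7/2); integrate it

2*(5*(5/2)**(s + 7/2)*s - s + 14)/(s*(2*s + 7))
  Re(s) > 0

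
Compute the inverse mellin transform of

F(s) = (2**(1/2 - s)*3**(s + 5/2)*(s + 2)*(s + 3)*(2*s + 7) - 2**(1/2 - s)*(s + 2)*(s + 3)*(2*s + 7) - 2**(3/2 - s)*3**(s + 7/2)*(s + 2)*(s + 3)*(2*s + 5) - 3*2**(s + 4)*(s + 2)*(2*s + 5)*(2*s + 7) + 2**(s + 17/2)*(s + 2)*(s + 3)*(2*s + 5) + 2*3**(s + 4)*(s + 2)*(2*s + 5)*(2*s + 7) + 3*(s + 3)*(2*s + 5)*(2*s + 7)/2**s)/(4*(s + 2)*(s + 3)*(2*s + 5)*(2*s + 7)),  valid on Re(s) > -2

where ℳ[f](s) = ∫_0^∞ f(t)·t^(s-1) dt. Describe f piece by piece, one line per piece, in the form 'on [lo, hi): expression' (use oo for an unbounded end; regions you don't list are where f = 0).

on [0, 1/2): 3*t**2
on [1/2, 3/2): t**(5/2)
on [3/2, 2): 4*t**(7/2)
on [2, 3): 3*t**3/2

treat the 4 regions marked off by 1/2, 3/2, 2 separately and sum
the [0, 1/2) slice contributes ∫ 3*t**2·t^(s-1) dt
the [1/2, 3/2) slice contributes ∫ t**(5/2)·t^(s-1) dt
over [3/2, 2), the kernel integral of 4*t**(7/2) enters the sum
piece [2, 3): integrate 3*t**3/2 against the kernel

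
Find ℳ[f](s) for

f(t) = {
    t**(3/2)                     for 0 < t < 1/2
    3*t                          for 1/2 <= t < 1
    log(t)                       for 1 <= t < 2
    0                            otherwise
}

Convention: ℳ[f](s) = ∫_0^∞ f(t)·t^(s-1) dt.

(-2*2**(2*s)*(s + 1)*(2*s + 3) + 6*2**s*s**2*(2*s + 3) + 2*2**s*(s + 1)*(2*s + 3) + 4**s*s*(s + 1)*(2*s + 3)*log(4) + sqrt(2)*s**2*(s + 1) - 3*s**2*(2*s + 3))/(2*2**s*s**2*(s + 1)*(2*s + 3))
  Re(s) > -3/2

the 3 pieces separated at 1/2, 1 each add one integral
[0, 1/2) adds the kernel integral of t**(3/2)
the [1/2, 1) slice contributes ∫ 3*t·t^(s-1) dt
segment [1, 2) carries log(t); integrate it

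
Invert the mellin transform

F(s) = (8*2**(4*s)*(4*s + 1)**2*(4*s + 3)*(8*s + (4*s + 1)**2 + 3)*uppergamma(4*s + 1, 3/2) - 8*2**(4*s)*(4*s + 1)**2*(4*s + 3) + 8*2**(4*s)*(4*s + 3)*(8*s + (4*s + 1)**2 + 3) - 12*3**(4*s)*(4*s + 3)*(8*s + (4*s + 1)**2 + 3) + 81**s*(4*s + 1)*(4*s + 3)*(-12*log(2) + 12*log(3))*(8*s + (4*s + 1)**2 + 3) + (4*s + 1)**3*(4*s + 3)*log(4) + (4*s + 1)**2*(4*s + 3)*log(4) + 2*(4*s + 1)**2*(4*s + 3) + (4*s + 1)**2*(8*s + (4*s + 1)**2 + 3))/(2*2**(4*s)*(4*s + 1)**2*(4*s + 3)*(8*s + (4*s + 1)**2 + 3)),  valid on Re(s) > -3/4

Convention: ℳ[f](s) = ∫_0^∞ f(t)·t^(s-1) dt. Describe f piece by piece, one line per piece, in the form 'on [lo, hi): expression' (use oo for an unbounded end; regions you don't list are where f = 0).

on [0, 1/16): t**(3/4)
on [1/16, 1): sqrt(t)*log(t**(1/4))
on [1, 81/16): t**(1/4)*log(t**(1/4))
on [81/16, oo): t**(1/4)*exp(-t**(1/4))

reversing the power substitution: t**(3/2) on [0, 1/4); t*log(sqrt(t)) on [1/4, 1); sqrt(t)*log(sqrt(t)) on [1, 9/4); …
undo the shared t-power: t on [0, 1/4); sqrt(t)*log(sqrt(t)) on [1/4, 1); log(sqrt(t)) on [1, 9/4); …
undo the power substitution: t**2 on [0, 1/2); t*log(t) on [1/2, 1); log(t) on [1, 3/2); …
cuts at 1/16, 1, 81/16: linearity sums the 4 kernel integrals
segment [0, 1/16) carries t**(3/4); integrate it
segment [1/16, 1) carries sqrt(t)*log(t**(1/4)); integrate it
for t in [1, 81/16): the term is ∫ t**(1/4)*log(t**(1/4))·t^(s-1)
∫ t**(1/4)*exp(-t**(1/4))·t^(s-1) over [81/16, ∞)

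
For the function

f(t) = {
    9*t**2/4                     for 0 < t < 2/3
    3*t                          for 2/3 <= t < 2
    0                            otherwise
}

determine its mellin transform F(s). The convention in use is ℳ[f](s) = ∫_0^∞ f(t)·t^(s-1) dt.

(2/3)**s*(6*3**s*(s + 2) - s - 3)/((s + 1)*(s + 2))
  Re(s) > -2

peel off the common scale on t: t**2 on [0, 1); 2*t on [1, 3)
invert the shared t-power to get t**(3/2) on [0, 1); 2*sqrt(t) on [1, 3)
the 2 pieces separated at 2/3 each add one integral
∫ over [0, 2/3) of 9*t**2/4·t^(s-1) joins the sum
∫ 3*t·t^(s-1) over [2/3, 2)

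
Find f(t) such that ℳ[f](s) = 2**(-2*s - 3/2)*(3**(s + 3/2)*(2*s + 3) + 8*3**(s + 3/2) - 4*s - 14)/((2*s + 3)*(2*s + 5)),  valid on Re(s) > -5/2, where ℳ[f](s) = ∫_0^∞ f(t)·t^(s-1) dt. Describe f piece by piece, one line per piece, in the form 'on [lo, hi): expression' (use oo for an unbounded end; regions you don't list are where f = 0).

peel off the common scale on t: t**(5/2) on [0, 1/2); t**(3/2)*(2 - t) on [1/2, 3/2)
the shared t-power comes off first: t**2 on [0, 1/2); t*(2 - t) on [1/2, 3/2)
reversing the shared t-power: t on [0, 1/2); 2 - t on [1/2, 3/2)
along the cuts 1/4, ℳ[f](s) splits into 2 integrals
over [0, 1/4), the kernel integral of 4*sqrt(2)*t**(5/2) enters the sum
the [1/4, 3/4) slice contributes ∫ 2*sqrt(2)*t**(3/2)*(2 - 2*t)·t^(s-1) dt

on [0, 1/4): 4*sqrt(2)*t**(5/2)
on [1/4, 3/4): 2*sqrt(2)*t**(3/2)*(2 - 2*t)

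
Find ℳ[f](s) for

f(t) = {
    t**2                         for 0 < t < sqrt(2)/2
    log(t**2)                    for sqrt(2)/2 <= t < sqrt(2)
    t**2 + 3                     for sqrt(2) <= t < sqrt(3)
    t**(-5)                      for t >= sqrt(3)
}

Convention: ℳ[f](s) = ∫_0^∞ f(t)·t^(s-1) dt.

the power substitution comes off first: t on [0, 1/2); log(t) on [1/2, 2); t + 3 on [2, 3); …
linearity at sqrt(2)/2, sqrt(2), sqrt(3) turns ℳ[f](s) into 4 summed integrals
over [0, sqrt(2)/2), the kernel integral of t**2 enters the sum
for t in [sqrt(2)/2, sqrt(2)): the term is ∫ log(t**2)·t^(s-1)
segment [sqrt(2), sqrt(3)) carries (t**2 + 3); integrate it
between sqrt(3) and ∞ the integrand is t**(-5)·t^(s-1)

(-135*2**s*s**2*(s - 5)/2 + 27*2**s*s*(s/2 + 1)*(s - 5)*log(2) - 81*2**s*s*(s - 5) - 54*2**s*(s/2 + 1)*(s - 5) - sqrt(3)*6**(s/2)*s**2*(s/2 + 1) + 81*6**(s/2)*s**2*(s - 5) + 81*6**(s/2)*s*(s - 5) + 27*s**2*(s - 5)/4 + 27*s*(s/2 + 1)*(s - 5)*log(2) + (s - 5)*(27*s + 54))/(27*2**(s/2)*s**2*(s/2 + 1)*(s - 5))
  -2 < Re(s) < 5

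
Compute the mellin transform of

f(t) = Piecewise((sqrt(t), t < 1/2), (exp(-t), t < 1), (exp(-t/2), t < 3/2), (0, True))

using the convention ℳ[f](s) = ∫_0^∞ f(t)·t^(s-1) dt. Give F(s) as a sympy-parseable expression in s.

the 3 pieces separated at 1/2, 1 each add one integral
∫ sqrt(t)·t^(s-1) over [0, 1/2)
the [1/2, 1) slice contributes ∫ exp(-t)·t^(s-1) dt
∫ over [1, 3/2) of exp(-t/2)·t^(s-1) joins the sum

(2**s*(2*s + 1)*uppergamma(s, 1/2) - 2**s*(2*s + 1)*uppergamma(s, 1) + 4**s*(2*s + 1)*uppergamma(s, 1/2) - 4**s*(2*s + 1)*uppergamma(s, 3/4) + sqrt(2))/(2**s*(2*s + 1))
  Re(s) > -1/2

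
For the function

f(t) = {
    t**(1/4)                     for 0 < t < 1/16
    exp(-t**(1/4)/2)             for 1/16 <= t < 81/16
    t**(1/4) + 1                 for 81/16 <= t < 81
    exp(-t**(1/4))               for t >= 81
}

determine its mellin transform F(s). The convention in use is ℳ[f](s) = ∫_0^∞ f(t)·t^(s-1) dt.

the power substitution comes off first: sqrt(t) on [0, 1/4); exp(-sqrt(t)/2) on [1/4, 9/4); sqrt(t) + 1 on [9/4, 9); …
invert the power substitution to get t on [0, 1/2); exp(-t/2) on [1/2, 3/2); t + 1 on [3/2, 3); …
integrate the 4 segments split at 1/16, 81/16, 81, then add the results
segment 0 to 1/16 holds t**(1/4); add its integral
between 1/16 and 81/16 the integrand is exp(-t**(1/4)/2)·t^(s-1)
for t in [81/16, 81): the term is ∫ (t**(1/4) + 1)·t^(s-1)
piece [81, ∞): integrate exp(-t**(1/4)) against the kernel

(16*1296**s*s + 1296**s + 2**(4*s + 2)*s*(4*s + 1)*uppergamma(4*s, 3) + 2**(8*s + 2)*s*(4*s + 1)*uppergamma(4*s, 1/4) - 2**(8*s + 2)*s*(4*s + 1)*uppergamma(4*s, 3/4) - 10*81**s*s - 81**s + 2*s)/(16**s*s*(4*s + 1))
  Re(s) > -1/4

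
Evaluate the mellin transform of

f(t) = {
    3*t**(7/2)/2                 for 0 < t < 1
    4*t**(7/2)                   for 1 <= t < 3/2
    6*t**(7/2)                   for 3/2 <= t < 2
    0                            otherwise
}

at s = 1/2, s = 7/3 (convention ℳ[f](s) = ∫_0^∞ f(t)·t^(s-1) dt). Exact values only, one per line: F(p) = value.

F(1/2) = 667/32
F(7/3) = -729*2**(1/6)*3**(5/6)/560 - 3/7 + 1152*2**(5/6)/35

decompose at 1, 3/2; ℳ[f](s) sums the 3 pieces' integrals
segment 0 to 1 holds 3*t**(7/2)/2; add its integral
for t in [1, 3/2): the term is ∫ 4*t**(7/2)·t^(s-1)
on [3/2, 2) integrate f = 6*t**(7/2) against the kernel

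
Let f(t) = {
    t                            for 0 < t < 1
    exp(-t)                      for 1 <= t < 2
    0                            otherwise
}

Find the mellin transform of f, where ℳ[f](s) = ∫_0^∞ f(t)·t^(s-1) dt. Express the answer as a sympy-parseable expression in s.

((s + 1)*uppergamma(s, 1) - (s + 1)*uppergamma(s, 2) + 1)/(s + 1)
  Re(s) > -1

along the cuts 1, ℳ[f](s) splits into 2 integrals
piece [0, 1): integrate t against the kernel
piece [1, 2): integrate exp(-t) against the kernel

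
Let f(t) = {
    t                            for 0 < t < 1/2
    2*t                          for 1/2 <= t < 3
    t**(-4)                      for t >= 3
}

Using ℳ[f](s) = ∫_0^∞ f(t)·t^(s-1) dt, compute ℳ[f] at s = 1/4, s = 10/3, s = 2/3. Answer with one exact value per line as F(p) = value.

f breaks at 1/2, 3 into 3 integrals to sum
on [0, 1/2) integrate f = t against the kernel
segment 1/2 to 3 holds 2*t; add its integral
between 3 and ∞ the integrand is t**(-4)·t^(s-1)

F(1/4) = 2**(3/4)*(-243 + 2918*6**(1/4))/1215
F(10/3) = 2**(2/3)*(-3 + 7880*6**(1/3))/416
F(2/3) = 2**(1/3)*(-81 + 973*6**(2/3))/540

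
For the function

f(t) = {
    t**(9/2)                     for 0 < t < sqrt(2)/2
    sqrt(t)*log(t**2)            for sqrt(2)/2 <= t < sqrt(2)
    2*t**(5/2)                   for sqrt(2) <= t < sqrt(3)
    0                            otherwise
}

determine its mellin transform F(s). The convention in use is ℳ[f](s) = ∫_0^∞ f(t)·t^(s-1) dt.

2**(-s/2 - 5/4)*(4*2**(s + 1/2)*(2*s + 1)*(2*s + 5)*(2*s + 9)*log(2) + 2**(s + 9/2)*(-2*s - 9)*(2*s + 1)**2 - 2**(s + 9/2)*(2*s + 5)*(2*s + 9) + 6**(s/2 + 5/4)*(2*s + 1)**2*(8*s + 36) + (2*s + 1)**2*(2*s + 5) + 4*(2*s + 1)*(2*s + 5)*(2*s + 9)*log(2) + 16*(2*s + 5)*(2*s + 9))/((2*s + 1)**2*(2*s + 5)*(2*s + 9))
  Re(s) > -9/2

peel off the shared t-power: t**4 on [0, sqrt(2)/2); log(t**2) on [sqrt(2)/2, sqrt(2)); 2*t**2 on [sqrt(2), sqrt(3))
back out the power substitution: t**2 on [0, 1/2); log(t) on [1/2, 2); 2*t on [2, 3)
along the cuts sqrt(2)/2, sqrt(2), ℳ[f](s) splits into 3 integrals
over [0, sqrt(2)/2), the kernel integral of t**(9/2) enters the sum
over [sqrt(2)/2, sqrt(2)), the kernel integral of sqrt(t)*log(t**2) enters the sum
segment [sqrt(2), sqrt(3)) carries 2*t**(5/2); integrate it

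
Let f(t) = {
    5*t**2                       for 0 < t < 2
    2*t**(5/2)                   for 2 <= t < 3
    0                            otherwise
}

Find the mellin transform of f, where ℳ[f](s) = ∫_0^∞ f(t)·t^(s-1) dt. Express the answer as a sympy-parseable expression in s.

4*(5*2**s*(2*s + 5) - 4*2**(s + 1/2)*(s + 2) + 9*3**(s + 1/2)*(s + 2))/((s + 2)*(2*s + 5))
  Re(s) > -2

slice at 2, transform all 2 pieces, and sum them
∫ 5*t**2·t^(s-1) over [0, 2)
on [2, 3) integrate f = 2*t**(5/2) against the kernel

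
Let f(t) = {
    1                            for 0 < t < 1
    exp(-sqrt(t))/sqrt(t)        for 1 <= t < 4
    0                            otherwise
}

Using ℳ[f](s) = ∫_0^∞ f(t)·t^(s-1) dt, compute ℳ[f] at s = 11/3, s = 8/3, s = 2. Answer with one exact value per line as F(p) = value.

F(11/3) = -2*uppergamma(19/3, 2) + 3/11 + 2*uppergamma(19/3, 1)
F(8/3) = -2*uppergamma(13/3, 2) + 3/8 + 2*uppergamma(13/3, 1)
F(2) = -20*exp(-2) + 1/2 + 10*exp(-1)

back out the power substitution: 1 on [0, 1); exp(-t)/t on [1, 2)
peel off the shared t-power: t on [0, 1); exp(-t) on [1, 2)
decompose at 1; ℳ[f](s) sums the 2 pieces' integrals
for t in [0, 1): the term is ∫ 1·t^(s-1)
for t in [1, 4): the term is ∫ exp(-sqrt(t))/sqrt(t)·t^(s-1)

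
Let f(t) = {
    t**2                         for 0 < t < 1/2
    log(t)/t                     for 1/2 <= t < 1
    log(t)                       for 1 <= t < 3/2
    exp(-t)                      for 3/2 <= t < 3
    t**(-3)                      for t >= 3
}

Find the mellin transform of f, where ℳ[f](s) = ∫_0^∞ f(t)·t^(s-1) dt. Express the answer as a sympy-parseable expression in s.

f breaks at 1/2, 1, 3/2, 3 into 5 integrals to sum
segment 0 to 1/2 holds t**2; add its integral
between 1/2 and 1 the integrand is log(t)/t·t^(s-1)
segment [1, 3/2) carries log(t); integrate it
segment [3/2, 3) carries exp(-t); integrate it
∫ over [3, ∞) of t**(-3)·t^(s-1) joins the sum

(108*2**s*s**2*(s - 3)*(s + 2)*(s**2 - 2*s + 1)*uppergamma(s, 3/2) - 108*2**s*s**2*(s - 3)*(s + 2)*(s**2 - 2*s + 1)*uppergamma(s, 3) - 108*2**s*s**2*(s - 3)*(s + 2) + 108*2**s*(s - 3)*(s + 2)*(s**2 - 2*s + 1) - 108*3**s*s*(s - 3)*(s + 2)*(s**2 - 2*s + 1)*log(2) + 108*3**s*s*(s - 3)*(s + 2)*(s**2 - 2*s + 1)*log(3) - 108*3**s*(s - 3)*(s + 2)*(s**2 - 2*s + 1) - 4*6**s*s**2*(s + 2)*(s**2 - 2*s + 1) + 216*s**3*(s - 3)*(s + 2)*log(2) - 216*s**2*(s - 3)*(s + 2)*log(2) + 216*s**2*(s - 3)*(s + 2) + 27*s**2*(s - 3)*(s**2 - 2*s + 1))/(108*2**s*s**2*(s - 3)*(s + 2)*(s**2 - 2*s + 1))
  -2 < Re(s) < 3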